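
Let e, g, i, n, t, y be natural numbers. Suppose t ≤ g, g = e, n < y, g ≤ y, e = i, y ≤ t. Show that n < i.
g = e and e = i, therefore g = i. From y ≤ t and t ≤ g, y ≤ g. g ≤ y, so y = g. Since n < y, n < g. Since g = i, n < i.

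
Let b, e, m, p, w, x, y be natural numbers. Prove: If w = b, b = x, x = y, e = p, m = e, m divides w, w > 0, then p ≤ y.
From w = b and b = x, w = x. x = y, so w = y. m = e and m divides w, therefore e divides w. Since w > 0, e ≤ w. From e = p, p ≤ w. Since w = y, p ≤ y.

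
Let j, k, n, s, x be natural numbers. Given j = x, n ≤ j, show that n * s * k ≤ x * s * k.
j = x and n ≤ j, thus n ≤ x. By multiplying by a non-negative, n * s ≤ x * s. By multiplying by a non-negative, n * s * k ≤ x * s * k.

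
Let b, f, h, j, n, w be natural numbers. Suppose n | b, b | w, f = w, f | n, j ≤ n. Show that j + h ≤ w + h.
From n | b and b | w, n | w. Since f = w and f | n, w | n. n | w, so n = w. Since j ≤ n, j ≤ w. Then j + h ≤ w + h.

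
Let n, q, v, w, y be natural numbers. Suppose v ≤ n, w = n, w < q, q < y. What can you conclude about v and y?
v < y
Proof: From w = n and w < q, n < q. Since v ≤ n, v < q. Since q < y, v < y.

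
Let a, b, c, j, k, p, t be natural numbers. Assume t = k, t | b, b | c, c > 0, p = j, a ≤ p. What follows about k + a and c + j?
k + a ≤ c + j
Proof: Because t | b and b | c, t | c. Since t = k, k | c. Since c > 0, k ≤ c. p = j and a ≤ p, so a ≤ j. k ≤ c, so k + a ≤ c + j.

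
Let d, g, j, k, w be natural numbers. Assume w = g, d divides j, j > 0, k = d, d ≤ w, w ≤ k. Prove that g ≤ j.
k = d and w ≤ k, so w ≤ d. Since d ≤ w, d = w. From w = g, d = g. Since d divides j, g divides j. j > 0, so g ≤ j.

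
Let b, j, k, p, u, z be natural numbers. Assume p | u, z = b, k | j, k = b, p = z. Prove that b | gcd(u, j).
p = z and z = b, therefore p = b. p | u, so b | u. k = b and k | j, hence b | j. Because b | u, b | gcd(u, j).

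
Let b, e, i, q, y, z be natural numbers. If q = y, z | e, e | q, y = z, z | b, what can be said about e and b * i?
e | b * i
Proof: From q = y and y = z, q = z. Since e | q, e | z. Since z | e, z = e. Because z | b, e | b. Then e | b * i.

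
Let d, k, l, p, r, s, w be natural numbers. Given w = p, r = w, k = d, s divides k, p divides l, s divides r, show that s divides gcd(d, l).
k = d and s divides k, so s divides d. Since r = w and w = p, r = p. From s divides r, s divides p. p divides l, so s divides l. Since s divides d, s divides gcd(d, l).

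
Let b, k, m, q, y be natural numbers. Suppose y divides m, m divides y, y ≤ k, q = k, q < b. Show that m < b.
y divides m and m divides y, so y = m. q = k and q < b, therefore k < b. Since y ≤ k, y < b. Since y = m, m < b.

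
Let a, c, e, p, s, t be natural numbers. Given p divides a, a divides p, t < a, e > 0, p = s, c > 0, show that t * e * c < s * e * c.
Because a divides p and p divides a, a = p. Since p = s, a = s. t < a, so t < s. Using e > 0 and multiplying by a positive, t * e < s * e. Since c > 0, by multiplying by a positive, t * e * c < s * e * c.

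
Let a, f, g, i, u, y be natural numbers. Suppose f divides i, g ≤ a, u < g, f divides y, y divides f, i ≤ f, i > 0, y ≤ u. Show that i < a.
Because f divides i and i > 0, f ≤ i. i ≤ f, so f = i. From y divides f and f divides y, y = f. y ≤ u, so f ≤ u. Since f = i, i ≤ u. u < g and g ≤ a, so u < a. Since i ≤ u, i < a.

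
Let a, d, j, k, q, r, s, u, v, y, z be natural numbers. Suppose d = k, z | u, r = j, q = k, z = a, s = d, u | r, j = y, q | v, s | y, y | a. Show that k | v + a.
Because q = k and q | v, k | v. z = a and z | u, therefore a | u. r = j and j = y, therefore r = y. Since u | r, u | y. Since a | u, a | y. Since y | a, y = a. From s = d and d = k, s = k. Since s | y, k | y. Since y = a, k | a. k | v, so k | v + a.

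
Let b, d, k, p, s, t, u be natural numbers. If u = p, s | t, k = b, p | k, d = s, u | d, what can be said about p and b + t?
p | b + t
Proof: k = b and p | k, therefore p | b. Because d = s and u | d, u | s. Since u = p, p | s. Since s | t, p | t. p | b, so p | b + t.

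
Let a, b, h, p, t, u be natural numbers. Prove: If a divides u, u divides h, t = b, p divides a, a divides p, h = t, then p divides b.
a divides p and p divides a, hence a = p. h = t and t = b, thus h = b. Since a divides u and u divides h, a divides h. h = b, so a divides b. From a = p, p divides b.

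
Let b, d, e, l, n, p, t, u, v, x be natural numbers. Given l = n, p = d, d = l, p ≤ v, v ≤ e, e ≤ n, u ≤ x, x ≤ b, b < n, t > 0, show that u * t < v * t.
p = d and d = l, therefore p = l. Since p ≤ v, l ≤ v. l = n, so n ≤ v. v ≤ e and e ≤ n, hence v ≤ n. Since n ≤ v, n = v. x ≤ b and b < n, therefore x < n. u ≤ x, so u < n. n = v, so u < v. Using t > 0, by multiplying by a positive, u * t < v * t.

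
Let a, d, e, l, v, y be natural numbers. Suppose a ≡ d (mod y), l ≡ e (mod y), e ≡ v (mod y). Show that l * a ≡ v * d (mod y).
l ≡ e (mod y) and e ≡ v (mod y), thus l ≡ v (mod y). From a ≡ d (mod y), l * a ≡ v * d (mod y).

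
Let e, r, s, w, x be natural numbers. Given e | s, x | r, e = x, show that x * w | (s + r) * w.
e = x and e | s, so x | s. Since x | r, x | s + r. Then x * w | (s + r) * w.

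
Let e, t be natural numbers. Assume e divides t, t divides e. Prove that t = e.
e divides t and t divides e, so e = t. Then t = e.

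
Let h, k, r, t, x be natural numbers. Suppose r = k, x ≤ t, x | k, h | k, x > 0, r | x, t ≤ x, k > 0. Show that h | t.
x ≤ t and t ≤ x, therefore x = t. r = k and r | x, therefore k | x. From x > 0, k ≤ x. x | k and k > 0, hence x ≤ k. k ≤ x, so k = x. From h | k, h | x. Since x = t, h | t.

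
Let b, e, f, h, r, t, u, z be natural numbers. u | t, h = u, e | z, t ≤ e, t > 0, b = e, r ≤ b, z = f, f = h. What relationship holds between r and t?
r ≤ t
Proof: f = h and h = u, hence f = u. z = f and e | z, hence e | f. Because f = u, e | u. u | t, so e | t. Since t > 0, e ≤ t. t ≤ e, so e = t. b = e and r ≤ b, thus r ≤ e. Since e = t, r ≤ t.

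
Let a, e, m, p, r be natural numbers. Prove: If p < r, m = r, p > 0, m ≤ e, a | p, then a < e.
a | p and p > 0, thus a ≤ p. Since p < r, a < r. Since m = r and m ≤ e, r ≤ e. a < r, so a < e.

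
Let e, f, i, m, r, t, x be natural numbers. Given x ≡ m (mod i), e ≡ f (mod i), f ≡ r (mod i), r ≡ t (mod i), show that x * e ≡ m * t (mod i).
e ≡ f (mod i) and f ≡ r (mod i), thus e ≡ r (mod i). r ≡ t (mod i), so e ≡ t (mod i). Because x ≡ m (mod i), by multiplying congruences, x * e ≡ m * t (mod i).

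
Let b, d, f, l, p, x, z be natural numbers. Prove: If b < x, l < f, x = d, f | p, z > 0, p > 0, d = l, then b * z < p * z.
Since x = d and d = l, x = l. Since b < x, b < l. Since l < f, b < f. f | p and p > 0, so f ≤ p. b < f, so b < p. z > 0, so b * z < p * z.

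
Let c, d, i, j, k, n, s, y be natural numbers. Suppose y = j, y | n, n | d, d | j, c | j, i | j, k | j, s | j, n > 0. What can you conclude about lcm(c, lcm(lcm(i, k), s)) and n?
lcm(c, lcm(lcm(i, k), s)) ≤ n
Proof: Since y = j and y | n, j | n. n | d and d | j, so n | j. Since j | n, j = n. i | j and k | j, hence lcm(i, k) | j. s | j, so lcm(lcm(i, k), s) | j. c | j, so lcm(c, lcm(lcm(i, k), s)) | j. Since j = n, lcm(c, lcm(lcm(i, k), s)) | n. n > 0, so lcm(c, lcm(lcm(i, k), s)) ≤ n.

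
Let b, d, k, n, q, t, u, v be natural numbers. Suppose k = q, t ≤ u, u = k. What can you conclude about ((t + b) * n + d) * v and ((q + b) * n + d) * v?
((t + b) * n + d) * v ≤ ((q + b) * n + d) * v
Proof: u = k and t ≤ u, thus t ≤ k. Since k = q, t ≤ q. Then t + b ≤ q + b. Then (t + b) * n ≤ (q + b) * n. Then (t + b) * n + d ≤ (q + b) * n + d. Then ((t + b) * n + d) * v ≤ ((q + b) * n + d) * v.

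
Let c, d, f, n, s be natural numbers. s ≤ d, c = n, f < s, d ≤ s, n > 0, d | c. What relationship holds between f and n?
f < n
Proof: Because d ≤ s and s ≤ d, d = s. c = n and d | c, hence d | n. Since n > 0, d ≤ n. d = s, so s ≤ n. From f < s, f < n.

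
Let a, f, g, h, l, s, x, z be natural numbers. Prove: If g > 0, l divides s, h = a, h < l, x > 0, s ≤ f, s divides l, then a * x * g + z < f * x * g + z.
l divides s and s divides l, thus l = s. Because h = a and h < l, a < l. l = s, so a < s. Since s ≤ f, a < f. From x > 0, by multiplying by a positive, a * x < f * x. Because g > 0, by multiplying by a positive, a * x * g < f * x * g. Then a * x * g + z < f * x * g + z.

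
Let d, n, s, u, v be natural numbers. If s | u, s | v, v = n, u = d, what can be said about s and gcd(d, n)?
s | gcd(d, n)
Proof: u = d and s | u, hence s | d. Because v = n and s | v, s | n. Since s | d, s | gcd(d, n).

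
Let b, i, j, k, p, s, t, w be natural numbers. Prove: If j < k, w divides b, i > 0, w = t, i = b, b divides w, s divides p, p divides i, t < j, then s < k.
b divides w and w divides b, hence b = w. i = b, so i = w. w = t, so i = t. s divides p and p divides i, so s divides i. i > 0, so s ≤ i. i = t, so s ≤ t. t < j and j < k, hence t < k. Since s ≤ t, s < k.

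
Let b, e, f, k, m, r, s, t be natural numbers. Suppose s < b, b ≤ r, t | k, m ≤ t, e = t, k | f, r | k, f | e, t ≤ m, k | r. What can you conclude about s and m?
s < m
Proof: e = t and f | e, thus f | t. Because k | f, k | t. Since t | k, k = t. t ≤ m and m ≤ t, so t = m. From k = t, k = m. From r | k and k | r, r = k. b ≤ r, so b ≤ k. s < b, so s < k. From k = m, s < m.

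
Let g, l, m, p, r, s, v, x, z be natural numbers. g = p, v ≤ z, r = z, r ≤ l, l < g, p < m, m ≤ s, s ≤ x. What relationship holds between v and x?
v < x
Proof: r = z and r ≤ l, so z ≤ l. Since l < g, z < g. Since v ≤ z, v < g. g = p, so v < p. Since p < m, v < m. m ≤ s and s ≤ x, thus m ≤ x. v < m, so v < x.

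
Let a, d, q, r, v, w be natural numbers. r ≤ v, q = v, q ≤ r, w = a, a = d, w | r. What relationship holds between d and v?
d | v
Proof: q = v and q ≤ r, thus v ≤ r. Because r ≤ v, r = v. w = a and a = d, so w = d. Since w | r, d | r. r = v, so d | v.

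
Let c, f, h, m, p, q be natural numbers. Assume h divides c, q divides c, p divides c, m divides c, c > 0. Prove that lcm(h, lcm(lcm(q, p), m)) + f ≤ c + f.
q divides c and p divides c, thus lcm(q, p) divides c. Since m divides c, lcm(lcm(q, p), m) divides c. Because h divides c, lcm(h, lcm(lcm(q, p), m)) divides c. Since c > 0, lcm(h, lcm(lcm(q, p), m)) ≤ c. Then lcm(h, lcm(lcm(q, p), m)) + f ≤ c + f.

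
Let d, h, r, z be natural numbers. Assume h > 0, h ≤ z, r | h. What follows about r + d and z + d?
r + d ≤ z + d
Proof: From r | h and h > 0, r ≤ h. h ≤ z, so r ≤ z. Then r + d ≤ z + d.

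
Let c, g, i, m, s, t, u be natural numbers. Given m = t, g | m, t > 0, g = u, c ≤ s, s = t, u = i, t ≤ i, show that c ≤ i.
g = u and g | m, hence u | m. m = t, so u | t. t > 0, so u ≤ t. Since u = i, i ≤ t. Since t ≤ i, t = i. s = t and c ≤ s, hence c ≤ t. t = i, so c ≤ i.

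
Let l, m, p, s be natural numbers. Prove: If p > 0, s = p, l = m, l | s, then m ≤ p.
s = p and l | s, hence l | p. Since p > 0, l ≤ p. Since l = m, m ≤ p.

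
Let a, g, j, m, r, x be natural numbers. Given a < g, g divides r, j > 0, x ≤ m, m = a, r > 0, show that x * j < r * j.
m = a and x ≤ m, therefore x ≤ a. Because g divides r and r > 0, g ≤ r. a < g, so a < r. Since x ≤ a, x < r. From j > 0, by multiplying by a positive, x * j < r * j.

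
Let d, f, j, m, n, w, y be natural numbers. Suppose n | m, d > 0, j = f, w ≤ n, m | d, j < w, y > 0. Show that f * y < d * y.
j = f and j < w, hence f < w. Since w ≤ n, f < n. Since n | m and m | d, n | d. Since d > 0, n ≤ d. Since f < n, f < d. Since y > 0, f * y < d * y.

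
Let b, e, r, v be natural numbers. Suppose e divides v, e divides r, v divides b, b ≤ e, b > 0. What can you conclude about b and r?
b divides r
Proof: e divides v and v divides b, therefore e divides b. Since b > 0, e ≤ b. Since b ≤ e, e = b. Because e divides r, b divides r.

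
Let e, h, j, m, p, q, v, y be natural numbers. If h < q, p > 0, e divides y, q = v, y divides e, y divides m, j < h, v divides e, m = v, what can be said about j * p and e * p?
j * p < e * p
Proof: From y divides e and e divides y, y = e. m = v and y divides m, therefore y divides v. Since y = e, e divides v. Because v divides e, v = e. Since q = v, q = e. From j < h and h < q, j < q. q = e, so j < e. Combined with p > 0, by multiplying by a positive, j * p < e * p.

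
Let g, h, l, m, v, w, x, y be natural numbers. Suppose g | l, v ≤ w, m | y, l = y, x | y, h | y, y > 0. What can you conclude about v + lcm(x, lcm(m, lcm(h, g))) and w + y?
v + lcm(x, lcm(m, lcm(h, g))) ≤ w + y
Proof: From l = y and g | l, g | y. Since h | y, lcm(h, g) | y. Since m | y, lcm(m, lcm(h, g)) | y. Because x | y, lcm(x, lcm(m, lcm(h, g))) | y. Since y > 0, lcm(x, lcm(m, lcm(h, g))) ≤ y. v ≤ w, so v + lcm(x, lcm(m, lcm(h, g))) ≤ w + y.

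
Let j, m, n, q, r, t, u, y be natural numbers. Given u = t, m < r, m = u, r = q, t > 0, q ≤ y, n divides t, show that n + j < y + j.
n divides t and t > 0, therefore n ≤ t. Because m = u and m < r, u < r. r = q, so u < q. u = t, so t < q. From n ≤ t, n < q. Because q ≤ y, n < y. Then n + j < y + j.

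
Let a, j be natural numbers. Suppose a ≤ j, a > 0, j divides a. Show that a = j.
From j divides a and a > 0, j ≤ a. Since a ≤ j, j = a. Then a = j.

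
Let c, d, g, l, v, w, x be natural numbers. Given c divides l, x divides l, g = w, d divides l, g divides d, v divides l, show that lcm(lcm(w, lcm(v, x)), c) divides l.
g divides d and d divides l, hence g divides l. g = w, so w divides l. v divides l and x divides l, thus lcm(v, x) divides l. Since w divides l, lcm(w, lcm(v, x)) divides l. c divides l, so lcm(lcm(w, lcm(v, x)), c) divides l.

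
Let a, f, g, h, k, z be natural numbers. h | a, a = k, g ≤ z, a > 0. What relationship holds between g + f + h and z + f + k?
g + f + h ≤ z + f + k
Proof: From g ≤ z, g + f ≤ z + f. Because h | a and a > 0, h ≤ a. a = k, so h ≤ k. Since g + f ≤ z + f, g + f + h ≤ z + f + k.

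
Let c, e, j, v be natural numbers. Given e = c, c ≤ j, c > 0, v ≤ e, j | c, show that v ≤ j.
j | c and c > 0, so j ≤ c. Since c ≤ j, c = j. e = c, so e = j. v ≤ e, so v ≤ j.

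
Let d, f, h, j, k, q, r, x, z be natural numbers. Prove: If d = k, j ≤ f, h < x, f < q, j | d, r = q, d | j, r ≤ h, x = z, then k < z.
From j | d and d | j, j = d. j ≤ f and f < q, thus j < q. Since r = q and r ≤ h, q ≤ h. Since j < q, j < h. From x = z and h < x, h < z. j < h, so j < z. Since j = d, d < z. From d = k, k < z.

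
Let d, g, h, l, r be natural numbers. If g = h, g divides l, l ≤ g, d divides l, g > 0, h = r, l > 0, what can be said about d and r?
d ≤ r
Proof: g = h and h = r, thus g = r. g divides l and l > 0, so g ≤ l. Since l ≤ g, l = g. From d divides l, d divides g. g > 0, so d ≤ g. Since g = r, d ≤ r.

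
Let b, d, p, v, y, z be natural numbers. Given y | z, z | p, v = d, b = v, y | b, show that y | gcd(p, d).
y | z and z | p, so y | p. From b = v and y | b, y | v. Since v = d, y | d. Since y | p, y | gcd(p, d).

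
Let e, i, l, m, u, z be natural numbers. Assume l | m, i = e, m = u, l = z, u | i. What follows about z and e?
z | e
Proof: Because m = u and l | m, l | u. u | i, so l | i. From i = e, l | e. l = z, so z | e.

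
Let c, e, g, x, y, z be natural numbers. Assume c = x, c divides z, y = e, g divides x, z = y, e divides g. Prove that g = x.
From z = y and c divides z, c divides y. y = e, so c divides e. e divides g, so c divides g. Because c = x, x divides g. Because g divides x, g = x.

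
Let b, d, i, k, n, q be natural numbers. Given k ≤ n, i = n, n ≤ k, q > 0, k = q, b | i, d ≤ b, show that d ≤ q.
n ≤ k and k ≤ n, so n = k. Since k = q, n = q. Since i = n, i = q. b | i, so b | q. q > 0, so b ≤ q. d ≤ b, so d ≤ q.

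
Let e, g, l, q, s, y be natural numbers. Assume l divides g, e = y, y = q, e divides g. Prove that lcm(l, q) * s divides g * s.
Since e = y and y = q, e = q. Since e divides g, q divides g. l divides g, so lcm(l, q) divides g. Then lcm(l, q) * s divides g * s.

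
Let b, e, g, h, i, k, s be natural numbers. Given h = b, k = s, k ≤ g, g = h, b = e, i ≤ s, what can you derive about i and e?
i ≤ e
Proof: Since h = b and b = e, h = e. g = h and k ≤ g, so k ≤ h. Since h = e, k ≤ e. From k = s, s ≤ e. Since i ≤ s, i ≤ e.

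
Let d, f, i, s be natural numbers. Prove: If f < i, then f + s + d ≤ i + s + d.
Since f < i, f + s < i + s. Then f + s + d < i + s + d. Then f + s + d ≤ i + s + d.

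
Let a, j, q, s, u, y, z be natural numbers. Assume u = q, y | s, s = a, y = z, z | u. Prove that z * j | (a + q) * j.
Because y = z and y | s, z | s. Since s = a, z | a. Since u = q and z | u, z | q. From z | a, z | a + q. Then z * j | (a + q) * j.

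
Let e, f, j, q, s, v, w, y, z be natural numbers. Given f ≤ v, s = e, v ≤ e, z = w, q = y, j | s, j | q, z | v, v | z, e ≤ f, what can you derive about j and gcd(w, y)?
j | gcd(w, y)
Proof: e ≤ f and f ≤ v, so e ≤ v. v ≤ e, so e = v. Since s = e, s = v. v | z and z | v, hence v = z. Since s = v, s = z. Since z = w, s = w. j | s, so j | w. From q = y and j | q, j | y. Because j | w, j | gcd(w, y).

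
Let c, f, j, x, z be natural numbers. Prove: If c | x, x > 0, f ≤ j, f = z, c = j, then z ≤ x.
From f = z and f ≤ j, z ≤ j. c = j and c | x, thus j | x. Because x > 0, j ≤ x. z ≤ j, so z ≤ x.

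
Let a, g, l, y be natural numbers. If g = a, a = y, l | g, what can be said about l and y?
l | y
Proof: Because g = a and a = y, g = y. l | g, so l | y.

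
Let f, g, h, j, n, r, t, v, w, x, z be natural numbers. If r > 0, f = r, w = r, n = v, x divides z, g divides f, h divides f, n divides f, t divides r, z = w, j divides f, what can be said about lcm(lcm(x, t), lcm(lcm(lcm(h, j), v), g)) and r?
lcm(lcm(x, t), lcm(lcm(lcm(h, j), v), g)) ≤ r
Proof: z = w and w = r, thus z = r. Since x divides z, x divides r. Since t divides r, lcm(x, t) divides r. h divides f and j divides f, therefore lcm(h, j) divides f. Since n = v and n divides f, v divides f. Since lcm(h, j) divides f, lcm(lcm(h, j), v) divides f. g divides f, so lcm(lcm(lcm(h, j), v), g) divides f. Since f = r, lcm(lcm(lcm(h, j), v), g) divides r. Since lcm(x, t) divides r, lcm(lcm(x, t), lcm(lcm(lcm(h, j), v), g)) divides r. r > 0, so lcm(lcm(x, t), lcm(lcm(lcm(h, j), v), g)) ≤ r.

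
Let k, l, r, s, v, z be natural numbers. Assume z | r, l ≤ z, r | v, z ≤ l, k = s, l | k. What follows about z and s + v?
z | s + v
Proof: l ≤ z and z ≤ l, thus l = z. k = s and l | k, hence l | s. Since l = z, z | s. z | r and r | v, therefore z | v. z | s, so z | s + v.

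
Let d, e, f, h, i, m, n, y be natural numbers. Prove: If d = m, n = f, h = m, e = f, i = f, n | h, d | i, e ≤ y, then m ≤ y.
n = f and n | h, hence f | h. h = m, so f | m. i = f and d | i, so d | f. Since d = m, m | f. f | m, so f = m. Because e = f and e ≤ y, f ≤ y. Since f = m, m ≤ y.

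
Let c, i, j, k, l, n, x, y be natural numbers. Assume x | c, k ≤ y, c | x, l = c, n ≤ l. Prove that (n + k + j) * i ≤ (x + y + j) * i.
Since c | x and x | c, c = x. Since l = c, l = x. n ≤ l, so n ≤ x. k ≤ y, therefore k + j ≤ y + j. Since n ≤ x, n + k + j ≤ x + y + j. Then (n + k + j) * i ≤ (x + y + j) * i.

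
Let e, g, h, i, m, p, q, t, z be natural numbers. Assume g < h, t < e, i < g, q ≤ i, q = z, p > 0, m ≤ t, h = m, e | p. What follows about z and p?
z < p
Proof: From q = z and q ≤ i, z ≤ i. h = m and g < h, thus g < m. i < g, so i < m. m ≤ t and t < e, therefore m < e. i < m, so i < e. z ≤ i, so z < e. e | p and p > 0, hence e ≤ p. Since z < e, z < p.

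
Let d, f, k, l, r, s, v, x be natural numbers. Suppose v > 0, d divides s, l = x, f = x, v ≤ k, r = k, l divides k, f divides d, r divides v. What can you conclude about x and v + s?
x divides v + s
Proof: Because r = k and r divides v, k divides v. v > 0, so k ≤ v. v ≤ k, so k = v. l = x and l divides k, so x divides k. k = v, so x divides v. f divides d and d divides s, so f divides s. f = x, so x divides s. x divides v, so x divides v + s.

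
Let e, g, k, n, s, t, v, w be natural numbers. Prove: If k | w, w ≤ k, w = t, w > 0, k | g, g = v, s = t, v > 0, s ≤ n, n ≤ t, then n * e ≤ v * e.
s = t and s ≤ n, so t ≤ n. Since n ≤ t, t = n. Since w = t, w = n. k | w and w > 0, hence k ≤ w. w ≤ k, so k = w. g = v and k | g, hence k | v. Since k = w, w | v. Since v > 0, w ≤ v. Since w = n, n ≤ v. Then n * e ≤ v * e.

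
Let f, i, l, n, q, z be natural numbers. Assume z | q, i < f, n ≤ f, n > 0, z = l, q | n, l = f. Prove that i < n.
Since z = l and l = f, z = f. z | q and q | n, so z | n. Since z = f, f | n. Since n > 0, f ≤ n. Since n ≤ f, f = n. Since i < f, i < n.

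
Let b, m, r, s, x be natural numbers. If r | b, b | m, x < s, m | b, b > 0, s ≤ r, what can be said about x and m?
x < m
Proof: b | m and m | b, thus b = m. Because x < s and s ≤ r, x < r. r | b and b > 0, therefore r ≤ b. Since x < r, x < b. b = m, so x < m.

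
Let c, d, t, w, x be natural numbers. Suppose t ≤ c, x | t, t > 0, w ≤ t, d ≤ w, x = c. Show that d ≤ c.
x | t and t > 0, hence x ≤ t. x = c, so c ≤ t. t ≤ c, so t = c. From d ≤ w and w ≤ t, d ≤ t. t = c, so d ≤ c.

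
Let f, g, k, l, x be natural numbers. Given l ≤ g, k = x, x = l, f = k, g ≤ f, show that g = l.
Because k = x and x = l, k = l. f = k and g ≤ f, thus g ≤ k. k = l, so g ≤ l. Since l ≤ g, l = g. Then g = l.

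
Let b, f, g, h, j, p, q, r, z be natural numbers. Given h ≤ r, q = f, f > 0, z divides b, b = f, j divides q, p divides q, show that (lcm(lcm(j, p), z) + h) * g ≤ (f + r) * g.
Since j divides q and p divides q, lcm(j, p) divides q. q = f, so lcm(j, p) divides f. b = f and z divides b, thus z divides f. lcm(j, p) divides f, so lcm(lcm(j, p), z) divides f. From f > 0, lcm(lcm(j, p), z) ≤ f. Since h ≤ r, lcm(lcm(j, p), z) + h ≤ f + r. By multiplying by a non-negative, (lcm(lcm(j, p), z) + h) * g ≤ (f + r) * g.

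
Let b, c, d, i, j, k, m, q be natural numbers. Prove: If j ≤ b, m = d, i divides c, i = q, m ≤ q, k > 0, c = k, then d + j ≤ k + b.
Since c = k and i divides c, i divides k. Since i = q, q divides k. Since k > 0, q ≤ k. m ≤ q, so m ≤ k. m = d, so d ≤ k. j ≤ b, so d + j ≤ k + b.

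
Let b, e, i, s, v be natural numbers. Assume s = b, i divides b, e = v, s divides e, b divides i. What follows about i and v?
i divides v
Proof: Since b divides i and i divides b, b = i. s = b, so s = i. From e = v and s divides e, s divides v. Since s = i, i divides v.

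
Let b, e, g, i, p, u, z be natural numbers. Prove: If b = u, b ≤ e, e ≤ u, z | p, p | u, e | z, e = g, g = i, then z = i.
b = u and b ≤ e, so u ≤ e. e ≤ u, so u = e. From z | p and p | u, z | u. Since u = e, z | e. Since e | z, z = e. Since e = g, z = g. g = i, so z = i.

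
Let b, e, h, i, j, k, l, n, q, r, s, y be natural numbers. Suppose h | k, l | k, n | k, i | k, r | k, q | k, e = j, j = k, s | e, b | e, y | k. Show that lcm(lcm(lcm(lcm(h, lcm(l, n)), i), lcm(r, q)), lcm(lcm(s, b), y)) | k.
l | k and n | k, therefore lcm(l, n) | k. Since h | k, lcm(h, lcm(l, n)) | k. i | k, so lcm(lcm(h, lcm(l, n)), i) | k. r | k and q | k, therefore lcm(r, q) | k. Since lcm(lcm(h, lcm(l, n)), i) | k, lcm(lcm(lcm(h, lcm(l, n)), i), lcm(r, q)) | k. From e = j and j = k, e = k. From s | e and b | e, lcm(s, b) | e. Since e = k, lcm(s, b) | k. Since y | k, lcm(lcm(s, b), y) | k. Since lcm(lcm(lcm(h, lcm(l, n)), i), lcm(r, q)) | k, lcm(lcm(lcm(lcm(h, lcm(l, n)), i), lcm(r, q)), lcm(lcm(s, b), y)) | k.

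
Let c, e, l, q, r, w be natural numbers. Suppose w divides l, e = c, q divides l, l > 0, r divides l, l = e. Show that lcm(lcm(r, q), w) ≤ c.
l = e and e = c, thus l = c. r divides l and q divides l, thus lcm(r, q) divides l. Since w divides l, lcm(lcm(r, q), w) divides l. l > 0, so lcm(lcm(r, q), w) ≤ l. l = c, so lcm(lcm(r, q), w) ≤ c.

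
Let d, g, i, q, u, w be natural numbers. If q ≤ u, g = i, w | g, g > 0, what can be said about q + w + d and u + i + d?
q + w + d ≤ u + i + d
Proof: w | g and g > 0, hence w ≤ g. g = i, so w ≤ i. From q ≤ u, q + w ≤ u + i. Then q + w + d ≤ u + i + d.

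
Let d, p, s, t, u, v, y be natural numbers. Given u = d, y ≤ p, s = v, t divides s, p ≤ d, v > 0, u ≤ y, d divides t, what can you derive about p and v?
p ≤ v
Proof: Since u ≤ y and y ≤ p, u ≤ p. From u = d, d ≤ p. p ≤ d, so d = p. Since d divides t and t divides s, d divides s. Since s = v, d divides v. d = p, so p divides v. Since v > 0, p ≤ v.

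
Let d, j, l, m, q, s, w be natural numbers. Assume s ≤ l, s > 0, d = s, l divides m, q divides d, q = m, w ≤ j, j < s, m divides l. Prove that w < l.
Because m divides l and l divides m, m = l. Since q = m, q = l. q divides d, so l divides d. Since d = s, l divides s. Since s > 0, l ≤ s. s ≤ l, so s = l. w ≤ j and j < s, thus w < s. Since s = l, w < l.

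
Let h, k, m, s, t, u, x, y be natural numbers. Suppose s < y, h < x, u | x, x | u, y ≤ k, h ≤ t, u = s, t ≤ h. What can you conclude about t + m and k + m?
t + m < k + m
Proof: x | u and u | x, so x = u. Since u = s, x = s. h ≤ t and t ≤ h, thus h = t. Since h < x, t < x. Since x = s, t < s. Because s < y and y ≤ k, s < k. Since t < s, t < k. Then t + m < k + m.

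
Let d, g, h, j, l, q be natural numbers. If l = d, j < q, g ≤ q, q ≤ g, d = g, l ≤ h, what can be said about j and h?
j < h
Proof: From l = d and d = g, l = g. g ≤ q and q ≤ g, so g = q. Since l = g, l = q. Since l ≤ h, q ≤ h. Because j < q, j < h.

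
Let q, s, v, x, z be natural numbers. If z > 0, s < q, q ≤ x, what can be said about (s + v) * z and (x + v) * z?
(s + v) * z < (x + v) * z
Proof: s < q and q ≤ x, so s < x. Then s + v < x + v. From z > 0, (s + v) * z < (x + v) * z.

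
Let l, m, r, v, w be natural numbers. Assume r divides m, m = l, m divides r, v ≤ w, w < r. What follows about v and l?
v < l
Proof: Since r divides m and m divides r, r = m. Since m = l, r = l. v ≤ w and w < r, therefore v < r. r = l, so v < l.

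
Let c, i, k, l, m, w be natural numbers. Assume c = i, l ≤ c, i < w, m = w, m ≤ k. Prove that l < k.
Because c = i and l ≤ c, l ≤ i. i < w, so l < w. Since m = w and m ≤ k, w ≤ k. l < w, so l < k.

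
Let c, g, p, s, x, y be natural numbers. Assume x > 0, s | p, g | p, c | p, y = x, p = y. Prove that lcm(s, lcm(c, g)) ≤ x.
Because p = y and y = x, p = x. c | p and g | p, hence lcm(c, g) | p. Since s | p, lcm(s, lcm(c, g)) | p. p = x, so lcm(s, lcm(c, g)) | x. Since x > 0, lcm(s, lcm(c, g)) ≤ x.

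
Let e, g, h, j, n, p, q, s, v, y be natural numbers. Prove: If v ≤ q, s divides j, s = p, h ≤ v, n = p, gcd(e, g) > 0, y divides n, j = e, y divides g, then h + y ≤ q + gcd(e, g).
h ≤ v and v ≤ q, therefore h ≤ q. n = p and y divides n, hence y divides p. Since j = e and s divides j, s divides e. Because s = p, p divides e. Since y divides p, y divides e. Because y divides g, y divides gcd(e, g). Since gcd(e, g) > 0, y ≤ gcd(e, g). h ≤ q, so h + y ≤ q + gcd(e, g).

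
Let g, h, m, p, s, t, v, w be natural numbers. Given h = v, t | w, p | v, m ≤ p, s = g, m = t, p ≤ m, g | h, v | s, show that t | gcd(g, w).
Because p ≤ m and m ≤ p, p = m. Since m = t, p = t. Because s = g and v | s, v | g. h = v and g | h, so g | v. v | g, so v = g. Since p | v, p | g. p = t, so t | g. Since t | w, t | gcd(g, w).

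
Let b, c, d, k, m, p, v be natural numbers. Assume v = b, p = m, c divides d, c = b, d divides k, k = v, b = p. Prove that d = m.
From k = v and d divides k, d divides v. Since v = b, d divides b. Because c = b and c divides d, b divides d. d divides b, so d = b. b = p, so d = p. Since p = m, d = m.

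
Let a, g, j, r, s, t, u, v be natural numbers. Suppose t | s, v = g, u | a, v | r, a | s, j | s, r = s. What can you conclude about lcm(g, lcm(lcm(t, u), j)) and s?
lcm(g, lcm(lcm(t, u), j)) | s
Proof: Since r = s and v | r, v | s. v = g, so g | s. u | a and a | s, thus u | s. Because t | s, lcm(t, u) | s. Since j | s, lcm(lcm(t, u), j) | s. Since g | s, lcm(g, lcm(lcm(t, u), j)) | s.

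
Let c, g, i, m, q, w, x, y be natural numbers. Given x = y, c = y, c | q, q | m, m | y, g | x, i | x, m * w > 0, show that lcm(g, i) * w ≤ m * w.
Since c = y and c | q, y | q. q | m, so y | m. Because m | y, y = m. Because x = y, x = m. Since g | x and i | x, lcm(g, i) | x. Since x = m, lcm(g, i) | m. Then lcm(g, i) * w | m * w. m * w > 0, so lcm(g, i) * w ≤ m * w.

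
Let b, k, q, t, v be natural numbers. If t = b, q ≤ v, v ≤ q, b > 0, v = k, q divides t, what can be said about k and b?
k ≤ b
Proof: Because q ≤ v and v ≤ q, q = v. q divides t, so v divides t. Since t = b, v divides b. Because b > 0, v ≤ b. v = k, so k ≤ b.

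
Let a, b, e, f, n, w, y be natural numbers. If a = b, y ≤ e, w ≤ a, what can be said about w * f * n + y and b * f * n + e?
w * f * n + y ≤ b * f * n + e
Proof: a = b and w ≤ a, hence w ≤ b. By multiplying by a non-negative, w * f ≤ b * f. By multiplying by a non-negative, w * f * n ≤ b * f * n. Since y ≤ e, w * f * n + y ≤ b * f * n + e.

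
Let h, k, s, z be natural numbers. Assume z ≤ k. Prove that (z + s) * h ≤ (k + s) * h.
z ≤ k, hence z + s ≤ k + s. Then (z + s) * h ≤ (k + s) * h.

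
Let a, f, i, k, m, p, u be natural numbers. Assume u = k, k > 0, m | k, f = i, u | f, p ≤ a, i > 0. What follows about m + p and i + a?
m + p ≤ i + a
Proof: m | k and k > 0, thus m ≤ k. From f = i and u | f, u | i. Since u = k, k | i. i > 0, so k ≤ i. Since m ≤ k, m ≤ i. From p ≤ a, m + p ≤ i + a.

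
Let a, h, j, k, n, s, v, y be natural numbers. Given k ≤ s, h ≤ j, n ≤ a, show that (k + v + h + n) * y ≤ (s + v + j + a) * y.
k ≤ s, hence k + v ≤ s + v. h ≤ j, so k + v + h ≤ s + v + j. n ≤ a, so k + v + h + n ≤ s + v + j + a. Then (k + v + h + n) * y ≤ (s + v + j + a) * y.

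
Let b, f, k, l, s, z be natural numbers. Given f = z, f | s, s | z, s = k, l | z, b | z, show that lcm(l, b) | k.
f = z and f | s, thus z | s. s | z, so z = s. s = k, so z = k. From l | z and b | z, lcm(l, b) | z. z = k, so lcm(l, b) | k.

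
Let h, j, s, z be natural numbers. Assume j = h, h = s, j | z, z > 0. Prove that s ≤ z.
j = h and h = s, so j = s. Since j | z and z > 0, j ≤ z. j = s, so s ≤ z.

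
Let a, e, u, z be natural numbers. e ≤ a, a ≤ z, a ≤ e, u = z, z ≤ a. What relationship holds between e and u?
e = u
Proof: z ≤ a and a ≤ z, therefore z = a. u = z, so u = a. a ≤ e and e ≤ a, so a = e. Since u = a, u = e. Then e = u.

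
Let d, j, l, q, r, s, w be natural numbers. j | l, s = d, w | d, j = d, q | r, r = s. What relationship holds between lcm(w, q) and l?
lcm(w, q) | l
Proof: Because r = s and s = d, r = d. Since q | r, q | d. Since w | d, lcm(w, q) | d. j = d and j | l, thus d | l. Since lcm(w, q) | d, lcm(w, q) | l.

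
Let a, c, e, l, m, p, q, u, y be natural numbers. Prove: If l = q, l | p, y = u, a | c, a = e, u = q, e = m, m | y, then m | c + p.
a = e and e = m, hence a = m. Since a | c, m | c. Since y = u and m | y, m | u. Since u = q, m | q. l = q and l | p, thus q | p. m | q, so m | p. m | c, so m | c + p.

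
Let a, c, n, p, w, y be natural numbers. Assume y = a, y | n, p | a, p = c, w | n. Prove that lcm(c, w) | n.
Because p = c and p | a, c | a. y = a and y | n, so a | n. c | a, so c | n. w | n, so lcm(c, w) | n.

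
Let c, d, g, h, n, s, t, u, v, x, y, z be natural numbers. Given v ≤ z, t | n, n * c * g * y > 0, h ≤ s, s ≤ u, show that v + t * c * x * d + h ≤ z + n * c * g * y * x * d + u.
t | n, thus t * c | n * c. Then t * c | n * c * g. Then t * c | n * c * g * y. Since n * c * g * y > 0, t * c ≤ n * c * g * y. Then t * c * x ≤ n * c * g * y * x. Then t * c * x * d ≤ n * c * g * y * x * d. Since v ≤ z, v + t * c * x * d ≤ z + n * c * g * y * x * d. Because h ≤ s and s ≤ u, h ≤ u. v + t * c * x * d ≤ z + n * c * g * y * x * d, so v + t * c * x * d + h ≤ z + n * c * g * y * x * d + u.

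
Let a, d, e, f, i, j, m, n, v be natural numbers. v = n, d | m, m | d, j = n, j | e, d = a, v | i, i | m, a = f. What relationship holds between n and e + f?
n | e + f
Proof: j = n and j | e, therefore n | e. Since d = a and a = f, d = f. Since m | d and d | m, m = d. Since i | m, i | d. v | i, so v | d. Since v = n, n | d. d = f, so n | f. n | e, so n | e + f.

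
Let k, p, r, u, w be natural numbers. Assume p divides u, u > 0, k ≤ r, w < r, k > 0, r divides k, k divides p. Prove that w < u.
From r divides k and k > 0, r ≤ k. k ≤ r, so k = r. Since k divides p and p divides u, k divides u. k = r, so r divides u. Since u > 0, r ≤ u. From w < r, w < u.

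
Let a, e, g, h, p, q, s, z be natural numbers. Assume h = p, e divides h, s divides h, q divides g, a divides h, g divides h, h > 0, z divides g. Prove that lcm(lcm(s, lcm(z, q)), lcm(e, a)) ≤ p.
Since z divides g and q divides g, lcm(z, q) divides g. g divides h, so lcm(z, q) divides h. s divides h, so lcm(s, lcm(z, q)) divides h. From e divides h and a divides h, lcm(e, a) divides h. Since lcm(s, lcm(z, q)) divides h, lcm(lcm(s, lcm(z, q)), lcm(e, a)) divides h. Since h > 0, lcm(lcm(s, lcm(z, q)), lcm(e, a)) ≤ h. h = p, so lcm(lcm(s, lcm(z, q)), lcm(e, a)) ≤ p.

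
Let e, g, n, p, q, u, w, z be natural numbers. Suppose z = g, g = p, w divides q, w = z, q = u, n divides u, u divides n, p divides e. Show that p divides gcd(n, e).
From w = z and z = g, w = g. Because g = p, w = p. Since u divides n and n divides u, u = n. Since q = u, q = n. Since w divides q, w divides n. From w = p, p divides n. Since p divides e, p divides gcd(n, e).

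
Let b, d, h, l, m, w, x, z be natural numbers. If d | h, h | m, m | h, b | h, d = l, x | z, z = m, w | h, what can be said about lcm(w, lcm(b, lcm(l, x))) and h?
lcm(w, lcm(b, lcm(l, x))) | h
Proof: Because d = l and d | h, l | h. m | h and h | m, so m = h. z = m, so z = h. Since x | z, x | h. l | h, so lcm(l, x) | h. Since b | h, lcm(b, lcm(l, x)) | h. w | h, so lcm(w, lcm(b, lcm(l, x))) | h.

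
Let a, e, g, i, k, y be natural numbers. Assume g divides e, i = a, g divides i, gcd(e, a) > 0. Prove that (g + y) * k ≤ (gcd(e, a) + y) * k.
i = a and g divides i, so g divides a. g divides e, so g divides gcd(e, a). gcd(e, a) > 0, so g ≤ gcd(e, a). Then g + y ≤ gcd(e, a) + y. By multiplying by a non-negative, (g + y) * k ≤ (gcd(e, a) + y) * k.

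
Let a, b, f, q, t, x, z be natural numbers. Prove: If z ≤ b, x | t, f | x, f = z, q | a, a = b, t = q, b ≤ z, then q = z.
Because b ≤ z and z ≤ b, b = z. Since a = b, a = z. Because q | a, q | z. Because t = q and x | t, x | q. Since f | x, f | q. Since f = z, z | q. Since q | z, q = z.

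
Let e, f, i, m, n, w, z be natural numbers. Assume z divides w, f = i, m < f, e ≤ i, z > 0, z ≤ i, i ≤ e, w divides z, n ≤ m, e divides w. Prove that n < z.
w divides z and z divides w, so w = z. Because e ≤ i and i ≤ e, e = i. Since e divides w, i divides w. w = z, so i divides z. Since z > 0, i ≤ z. z ≤ i, so i = z. f = i and m < f, thus m < i. i = z, so m < z. Since n ≤ m, n < z.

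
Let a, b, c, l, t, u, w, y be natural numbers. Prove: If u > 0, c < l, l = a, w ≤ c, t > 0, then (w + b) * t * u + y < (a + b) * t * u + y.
l = a and c < l, so c < a. w ≤ c, so w < a. Then w + b < a + b. Since t > 0, by multiplying by a positive, (w + b) * t < (a + b) * t. Since u > 0, by multiplying by a positive, (w + b) * t * u < (a + b) * t * u. Then (w + b) * t * u + y < (a + b) * t * u + y.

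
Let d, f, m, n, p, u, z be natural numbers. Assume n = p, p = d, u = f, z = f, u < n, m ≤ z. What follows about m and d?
m < d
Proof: z = f and m ≤ z, thus m ≤ f. Since n = p and p = d, n = d. Because u = f and u < n, f < n. Since n = d, f < d. m ≤ f, so m < d.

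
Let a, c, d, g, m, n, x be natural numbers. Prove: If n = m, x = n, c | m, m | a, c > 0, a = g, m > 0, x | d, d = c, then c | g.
Since x = n and n = m, x = m. d = c and x | d, hence x | c. x = m, so m | c. Since c > 0, m ≤ c. c | m and m > 0, therefore c ≤ m. Since m ≤ c, m = c. a = g and m | a, therefore m | g. Since m = c, c | g.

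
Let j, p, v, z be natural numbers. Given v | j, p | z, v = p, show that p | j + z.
v = p and v | j, thus p | j. Since p | z, p | j + z.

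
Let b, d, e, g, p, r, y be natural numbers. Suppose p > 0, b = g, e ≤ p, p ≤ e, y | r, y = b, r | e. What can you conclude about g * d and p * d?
g * d ≤ p * d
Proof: Because e ≤ p and p ≤ e, e = p. From y = b and b = g, y = g. Because y | r and r | e, y | e. Since y = g, g | e. e = p, so g | p. p > 0, so g ≤ p. Then g * d ≤ p * d.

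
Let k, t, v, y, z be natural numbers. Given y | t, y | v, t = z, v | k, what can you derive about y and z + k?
y | z + k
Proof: t = z and y | t, hence y | z. y | v and v | k, therefore y | k. y | z, so y | z + k.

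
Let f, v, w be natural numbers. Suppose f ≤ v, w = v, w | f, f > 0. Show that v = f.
w = v and w | f, thus v | f. f > 0, so v ≤ f. Since f ≤ v, f = v. Then v = f.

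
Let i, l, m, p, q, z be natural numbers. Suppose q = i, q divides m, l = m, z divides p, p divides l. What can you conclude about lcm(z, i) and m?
lcm(z, i) divides m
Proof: l = m and p divides l, hence p divides m. z divides p, so z divides m. Because q = i and q divides m, i divides m. Since z divides m, lcm(z, i) divides m.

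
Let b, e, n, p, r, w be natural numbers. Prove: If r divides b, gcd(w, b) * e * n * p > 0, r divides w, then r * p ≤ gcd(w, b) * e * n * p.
r divides w and r divides b, hence r divides gcd(w, b). Then r divides gcd(w, b) * e. Then r divides gcd(w, b) * e * n. Then r * p divides gcd(w, b) * e * n * p. Since gcd(w, b) * e * n * p > 0, r * p ≤ gcd(w, b) * e * n * p.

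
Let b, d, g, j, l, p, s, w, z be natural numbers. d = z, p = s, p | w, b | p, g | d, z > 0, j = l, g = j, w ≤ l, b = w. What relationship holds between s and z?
s ≤ z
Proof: Because b = w and b | p, w | p. p | w, so w = p. Since p = s, w = s. w ≤ l, so s ≤ l. g = j and j = l, so g = l. Since g | d, l | d. Since d = z, l | z. z > 0, so l ≤ z. s ≤ l, so s ≤ z.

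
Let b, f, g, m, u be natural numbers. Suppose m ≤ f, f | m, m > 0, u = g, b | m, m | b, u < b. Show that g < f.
f | m and m > 0, hence f ≤ m. m ≤ f, so m = f. b | m and m | b, hence b = m. u < b, so u < m. Because u = g, g < m. m = f, so g < f.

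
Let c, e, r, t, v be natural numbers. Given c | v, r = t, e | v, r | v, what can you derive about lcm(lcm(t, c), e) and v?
lcm(lcm(t, c), e) | v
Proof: Because r = t and r | v, t | v. c | v, so lcm(t, c) | v. Since e | v, lcm(lcm(t, c), e) | v.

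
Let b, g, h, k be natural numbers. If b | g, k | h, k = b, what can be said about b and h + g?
b | h + g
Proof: k = b and k | h, therefore b | h. b | g, so b | h + g.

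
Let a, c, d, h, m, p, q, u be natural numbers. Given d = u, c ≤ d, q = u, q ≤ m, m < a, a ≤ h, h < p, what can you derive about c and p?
c < p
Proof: Because d = u and c ≤ d, c ≤ u. q ≤ m and m < a, so q < a. q = u, so u < a. Since c ≤ u, c < a. From a ≤ h and h < p, a < p. Since c < a, c < p.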